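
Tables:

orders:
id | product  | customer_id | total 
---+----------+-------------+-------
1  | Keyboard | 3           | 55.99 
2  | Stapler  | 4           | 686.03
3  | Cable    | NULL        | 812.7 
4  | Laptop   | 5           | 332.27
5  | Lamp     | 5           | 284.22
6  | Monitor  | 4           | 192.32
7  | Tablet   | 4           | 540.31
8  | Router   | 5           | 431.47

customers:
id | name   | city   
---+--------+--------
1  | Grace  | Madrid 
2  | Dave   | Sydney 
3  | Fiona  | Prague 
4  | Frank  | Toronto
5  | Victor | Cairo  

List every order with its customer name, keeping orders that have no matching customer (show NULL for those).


LEFT JOIN keeps every row from orders (the left table); where customer_id has no match in customers, the customer columns become NULL. Walk through each order:
  - order 1 (Keyboard): customer_id=3 -> matches Fiona
  - order 2 (Stapler): customer_id=4 -> matches Frank
  - order 3 (Cable): customer_id=NULL, no match -> kept with NULL
  - order 4 (Laptop): customer_id=5 -> matches Victor
  - order 5 (Lamp): customer_id=5 -> matches Victor
  - order 6 (Monitor): customer_id=4 -> matches Frank
  - order 7 (Tablet): customer_id=4 -> matches Frank
  - order 8 (Router): customer_id=5 -> matches Victor
All 8 rows appear; 1 has NULL customer.

SQL:
SELECT a.product, b.name AS customer
FROM orders a
LEFT JOIN customers b ON a.customer_id = b.id

Result:
product  | customer
---------+---------
Keyboard | Fiona   
Stapler  | Frank   
Cable    | NULL    
Laptop   | Victor  
Lamp     | Victor  
Monitor  | Frank   
Tablet   | Frank   
Router   | Victor  


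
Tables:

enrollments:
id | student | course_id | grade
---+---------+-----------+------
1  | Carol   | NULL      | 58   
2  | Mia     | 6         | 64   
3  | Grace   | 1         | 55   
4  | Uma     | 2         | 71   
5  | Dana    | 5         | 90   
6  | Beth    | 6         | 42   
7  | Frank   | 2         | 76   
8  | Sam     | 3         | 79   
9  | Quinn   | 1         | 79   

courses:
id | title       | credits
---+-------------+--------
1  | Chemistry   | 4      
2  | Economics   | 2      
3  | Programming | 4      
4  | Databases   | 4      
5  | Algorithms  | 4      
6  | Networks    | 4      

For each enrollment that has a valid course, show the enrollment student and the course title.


INNER JOIN keeps only enrollments rows whose course_id matches an id in courses. Walk through each enrollment:
  - enrollment 1 (Carol): course_id=NULL, no match -> dropped
  - enrollment 2 (Mia): course_id=6 -> matches Networks
  - enrollment 3 (Grace): course_id=1 -> matches Chemistry
  - enrollment 4 (Uma): course_id=2 -> matches Economics
  - enrollment 5 (Dana): course_id=5 -> matches Algorithms
  - enrollment 6 (Beth): course_id=6 -> matches Networks
  - enrollment 7 (Frank): course_id=2 -> matches Economics
  - enrollment 8 (Sam): course_id=3 -> matches Programming
  - enrollment 9 (Quinn): course_id=1 -> matches Chemistry
So 1 of 9 rows is dropped.

SQL:
SELECT a.student, b.title AS course
FROM enrollments a
INNER JOIN courses b ON a.course_id = b.id

Result:
student | course     
--------+------------
Mia     | Networks   
Grace   | Chemistry  
Uma     | Economics  
Dana    | Algorithms 
Beth    | Networks   
Frank   | Economics  
Sam     | Programming
Quinn   | Chemistry  


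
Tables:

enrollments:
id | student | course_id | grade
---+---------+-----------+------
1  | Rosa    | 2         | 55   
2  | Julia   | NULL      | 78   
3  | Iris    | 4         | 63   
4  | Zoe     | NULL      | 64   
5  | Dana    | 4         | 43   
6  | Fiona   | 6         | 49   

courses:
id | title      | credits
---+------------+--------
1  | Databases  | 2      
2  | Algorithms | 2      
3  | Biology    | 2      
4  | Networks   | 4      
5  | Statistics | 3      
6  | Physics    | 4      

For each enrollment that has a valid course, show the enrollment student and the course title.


INNER JOIN keeps only enrollments rows whose course_id matches an id in courses. Walk through each enrollment:
  - enrollment 1 (Rosa): course_id=2 -> matches Algorithms
  - enrollment 2 (Julia): course_id=NULL, no match -> dropped
  - enrollment 3 (Iris): course_id=4 -> matches Networks
  - enrollment 4 (Zoe): course_id=NULL, no match -> dropped
  - enrollment 5 (Dana): course_id=4 -> matches Networks
  - enrollment 6 (Fiona): course_id=6 -> matches Physics
So 2 of 6 rows are dropped.

SQL:
SELECT a.student, b.title AS course
FROM enrollments a
INNER JOIN courses b ON a.course_id = b.id

Result:
student | course    
--------+-----------
Rosa    | Algorithms
Iris    | Networks  
Dana    | Networks  
Fiona   | Physics   


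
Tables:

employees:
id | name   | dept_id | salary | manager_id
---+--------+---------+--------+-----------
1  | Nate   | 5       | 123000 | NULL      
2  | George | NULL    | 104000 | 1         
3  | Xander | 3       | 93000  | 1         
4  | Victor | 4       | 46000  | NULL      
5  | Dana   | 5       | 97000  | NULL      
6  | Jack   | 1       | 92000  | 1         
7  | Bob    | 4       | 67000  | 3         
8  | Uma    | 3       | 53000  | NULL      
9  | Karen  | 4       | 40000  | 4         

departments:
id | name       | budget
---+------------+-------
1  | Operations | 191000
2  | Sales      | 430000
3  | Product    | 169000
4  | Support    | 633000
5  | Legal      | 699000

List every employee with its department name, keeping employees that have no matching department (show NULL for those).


LEFT JOIN keeps every row from employees (the left table); where dept_id has no match in departments, the department columns become NULL. Walk through each employee:
  - employee 1 (Nate): dept_id=5 -> matches Legal
  - employee 2 (George): dept_id=NULL, no match -> kept with NULL
  - employee 3 (Xander): dept_id=3 -> matches Product
  - employee 4 (Victor): dept_id=4 -> matches Support
  - employee 5 (Dana): dept_id=5 -> matches Legal
  - employee 6 (Jack): dept_id=1 -> matches Operations
  - employee 7 (Bob): dept_id=4 -> matches Support
  - employee 8 (Uma): dept_id=3 -> matches Product
  - employee 9 (Karen): dept_id=4 -> matches Support
All 9 rows appear; 1 has NULL department.

SQL:
SELECT a.name, b.name AS department
FROM employees a
LEFT JOIN departments b ON a.dept_id = b.id

Result:
name   | department
-------+-----------
Nate   | Legal     
George | NULL      
Xander | Product   
Victor | Support   
Dana   | Legal     
Jack   | Operations
Bob    | Support   
Uma    | Product   
Karen  | Support   


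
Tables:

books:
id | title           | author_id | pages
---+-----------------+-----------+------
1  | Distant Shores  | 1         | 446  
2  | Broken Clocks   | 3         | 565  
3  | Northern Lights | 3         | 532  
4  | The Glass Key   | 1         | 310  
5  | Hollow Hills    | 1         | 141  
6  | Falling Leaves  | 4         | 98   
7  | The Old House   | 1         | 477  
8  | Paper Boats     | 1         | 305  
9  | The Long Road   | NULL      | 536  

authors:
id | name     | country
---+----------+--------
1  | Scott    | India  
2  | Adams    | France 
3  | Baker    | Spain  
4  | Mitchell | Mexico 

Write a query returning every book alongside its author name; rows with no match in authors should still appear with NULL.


LEFT JOIN keeps every row from books (the left table); where author_id has no match in authors, the author columns become NULL. Walk through each book:
  - book 1 (Distant Shores): author_id=1 -> matches Scott
  - book 2 (Broken Clocks): author_id=3 -> matches Baker
  - book 3 (Northern Lights): author_id=3 -> matches Baker
  - book 4 (The Glass Key): author_id=1 -> matches Scott
  - book 5 (Hollow Hills): author_id=1 -> matches Scott
  - book 6 (Falling Leaves): author_id=4 -> matches Mitchell
  - book 7 (The Old House): author_id=1 -> matches Scott
  - book 8 (Paper Boats): author_id=1 -> matches Scott
  - book 9 (The Long Road): author_id=NULL, no match -> kept with NULL
All 9 rows appear; 1 has NULL author.

SQL:
SELECT a.title, b.name AS author
FROM books a
LEFT JOIN authors b ON a.author_id = b.id

Result:
title           | author  
----------------+---------
Distant Shores  | Scott   
Broken Clocks   | Baker   
Northern Lights | Baker   
The Glass Key   | Scott   
Hollow Hills    | Scott   
Falling Leaves  | Mitchell
The Old House   | Scott   
Paper Boats     | Scott   
The Long Road   | NULL    


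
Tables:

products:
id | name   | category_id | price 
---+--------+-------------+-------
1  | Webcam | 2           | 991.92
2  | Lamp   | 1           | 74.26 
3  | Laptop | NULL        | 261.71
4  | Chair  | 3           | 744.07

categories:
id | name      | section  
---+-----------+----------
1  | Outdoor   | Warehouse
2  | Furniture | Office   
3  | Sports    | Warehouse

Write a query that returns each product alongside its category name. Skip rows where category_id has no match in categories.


INNER JOIN keeps only products rows whose category_id matches an id in categories. Walk through each product:
  - product 1 (Webcam): category_id=2 -> matches Furniture
  - product 2 (Lamp): category_id=1 -> matches Outdoor
  - product 3 (Laptop): category_id=NULL, no match -> dropped
  - product 4 (Chair): category_id=3 -> matches Sports
So 1 of 4 rows is dropped.

SQL:
SELECT a.name, b.name AS category
FROM products a
INNER JOIN categories b ON a.category_id = b.id

Result:
name   | category 
-------+----------
Webcam | Furniture
Lamp   | Outdoor  
Chair  | Sports   


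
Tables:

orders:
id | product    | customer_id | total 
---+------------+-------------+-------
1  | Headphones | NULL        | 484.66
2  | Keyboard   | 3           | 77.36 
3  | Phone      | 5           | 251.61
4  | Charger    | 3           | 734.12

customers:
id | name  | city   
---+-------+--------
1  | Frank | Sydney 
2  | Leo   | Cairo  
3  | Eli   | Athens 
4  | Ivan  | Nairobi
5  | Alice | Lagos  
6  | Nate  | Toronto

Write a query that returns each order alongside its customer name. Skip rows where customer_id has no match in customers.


INNER JOIN keeps only orders rows whose customer_id matches an id in customers. Walk through each order:
  - order 1 (Headphones): customer_id=NULL, no match -> dropped
  - order 2 (Keyboard): customer_id=3 -> matches Eli
  - order 3 (Phone): customer_id=5 -> matches Alice
  - order 4 (Charger): customer_id=3 -> matches Eli
So 1 of 4 rows is dropped.

SQL:
SELECT a.product, b.name AS customer
FROM orders a
INNER JOIN customers b ON a.customer_id = b.id

Result:
product  | customer
---------+---------
Keyboard | Eli     
Phone    | Alice   
Charger  | Eli     


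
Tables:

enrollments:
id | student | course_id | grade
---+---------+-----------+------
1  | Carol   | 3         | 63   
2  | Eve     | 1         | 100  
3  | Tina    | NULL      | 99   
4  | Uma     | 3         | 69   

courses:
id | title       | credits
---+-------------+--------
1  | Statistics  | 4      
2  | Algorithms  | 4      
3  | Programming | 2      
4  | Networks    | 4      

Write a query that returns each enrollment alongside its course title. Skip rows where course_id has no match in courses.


INNER JOIN keeps only enrollments rows whose course_id matches an id in courses. Walk through each enrollment:
  - enrollment 1 (Carol): course_id=3 -> matches Programming
  - enrollment 2 (Eve): course_id=1 -> matches Statistics
  - enrollment 3 (Tina): course_id=NULL, no match -> dropped
  - enrollment 4 (Uma): course_id=3 -> matches Programming
So 1 of 4 rows is dropped.

SQL:
SELECT a.student, b.title AS course
FROM enrollments a
INNER JOIN courses b ON a.course_id = b.id

Result:
student | course     
--------+------------
Carol   | Programming
Eve     | Statistics 
Uma     | Programming


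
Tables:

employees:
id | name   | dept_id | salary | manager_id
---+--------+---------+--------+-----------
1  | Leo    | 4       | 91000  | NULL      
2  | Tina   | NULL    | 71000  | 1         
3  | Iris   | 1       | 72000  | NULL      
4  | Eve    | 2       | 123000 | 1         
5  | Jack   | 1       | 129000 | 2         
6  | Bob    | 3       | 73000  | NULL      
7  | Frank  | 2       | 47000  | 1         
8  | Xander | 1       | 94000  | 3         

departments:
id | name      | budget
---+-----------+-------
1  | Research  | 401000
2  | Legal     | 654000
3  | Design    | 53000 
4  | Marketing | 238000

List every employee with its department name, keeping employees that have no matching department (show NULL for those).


LEFT JOIN keeps every row from employees (the left table); where dept_id has no match in departments, the department columns become NULL. Walk through each employee:
  - employee 1 (Leo): dept_id=4 -> matches Marketing
  - employee 2 (Tina): dept_id=NULL, no match -> kept with NULL
  - employee 3 (Iris): dept_id=1 -> matches Research
  - employee 4 (Eve): dept_id=2 -> matches Legal
  - employee 5 (Jack): dept_id=1 -> matches Research
  - employee 6 (Bob): dept_id=3 -> matches Design
  - employee 7 (Frank): dept_id=2 -> matches Legal
  - employee 8 (Xander): dept_id=1 -> matches Research
All 8 rows appear; 1 has NULL department.

SQL:
SELECT a.name, b.name AS department
FROM employees a
LEFT JOIN departments b ON a.dept_id = b.id

Result:
name   | department
-------+-----------
Leo    | Marketing 
Tina   | NULL      
Iris   | Research  
Eve    | Legal     
Jack   | Research  
Bob    | Design    
Frank  | Legal     
Xander | Research  


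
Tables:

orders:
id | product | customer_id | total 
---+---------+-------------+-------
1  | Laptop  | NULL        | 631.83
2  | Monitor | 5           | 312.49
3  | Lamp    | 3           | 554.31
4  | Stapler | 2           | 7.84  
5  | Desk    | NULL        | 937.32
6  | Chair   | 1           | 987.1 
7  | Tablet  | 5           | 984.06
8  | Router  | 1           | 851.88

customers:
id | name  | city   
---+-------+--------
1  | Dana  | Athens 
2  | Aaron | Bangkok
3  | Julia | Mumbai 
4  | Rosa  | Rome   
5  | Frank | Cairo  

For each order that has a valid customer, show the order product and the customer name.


INNER JOIN keeps only orders rows whose customer_id matches an id in customers. Walk through each order:
  - order 1 (Laptop): customer_id=NULL, no match -> dropped
  - order 2 (Monitor): customer_id=5 -> matches Frank
  - order 3 (Lamp): customer_id=3 -> matches Julia
  - order 4 (Stapler): customer_id=2 -> matches Aaron
  - order 5 (Desk): customer_id=NULL, no match -> dropped
  - order 6 (Chair): customer_id=1 -> matches Dana
  - order 7 (Tablet): customer_id=5 -> matches Frank
  - order 8 (Router): customer_id=1 -> matches Dana
So 2 of 8 rows are dropped.

SQL:
SELECT a.product, b.name AS customer
FROM orders a
INNER JOIN customers b ON a.customer_id = b.id

Result:
product | customer
--------+---------
Monitor | Frank   
Lamp    | Julia   
Stapler | Aaron   
Chair   | Dana    
Tablet  | Frank   
Router  | Dana    


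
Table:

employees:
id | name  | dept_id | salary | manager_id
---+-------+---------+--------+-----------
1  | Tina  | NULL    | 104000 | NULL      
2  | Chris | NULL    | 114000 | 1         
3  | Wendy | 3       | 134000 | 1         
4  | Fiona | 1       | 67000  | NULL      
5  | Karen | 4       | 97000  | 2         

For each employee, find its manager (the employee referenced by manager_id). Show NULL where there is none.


This is a self-join: employees is joined to a second copy of itself, matching each row's manager_id to another row's id. Use LEFT JOIN so rows with manager_id=NULL are kept.
  - employee 1 (Tina): manager_id=NULL -> NULL
  - employee 2 (Chris): manager_id=1 -> Tina
  - employee 3 (Wendy): manager_id=1 -> Tina
  - employee 4 (Fiona): manager_id=NULL -> NULL
  - employee 5 (Karen): manager_id=2 -> Chris

SQL:
SELECT a.name AS item, b.name AS manager
FROM employees a
LEFT JOIN employees b ON a.manager_id = b.id

Result:
item  | manager
------+--------
Tina  | NULL   
Chris | Tina   
Wendy | Tina   
Fiona | NULL   
Karen | Chris  


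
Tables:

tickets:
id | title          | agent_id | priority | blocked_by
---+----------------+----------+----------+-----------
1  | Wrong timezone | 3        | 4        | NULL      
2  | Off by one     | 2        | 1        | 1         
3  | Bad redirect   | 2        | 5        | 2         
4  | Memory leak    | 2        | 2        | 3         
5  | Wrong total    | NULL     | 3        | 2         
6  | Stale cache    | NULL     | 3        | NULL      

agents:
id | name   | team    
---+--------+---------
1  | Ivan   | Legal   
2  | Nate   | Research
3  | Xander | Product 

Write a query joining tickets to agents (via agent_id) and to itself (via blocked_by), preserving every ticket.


Two LEFT JOINs from the same base table tickets: one to agents via agent_id, one to tickets itself via blocked_by. Both are LEFT so every ticket is preserved.
Match against agents:
  - ticket 1 (Wrong timezone): agent_id=3 -> matches Xander
  - ticket 2 (Off by one): agent_id=2 -> matches Nate
  - ticket 3 (Bad redirect): agent_id=2 -> matches Nate
  - ticket 4 (Memory leak): agent_id=2 -> matches Nate
  - ticket 5 (Wrong total): agent_id=NULL, no match -> kept with NULL
  - ticket 6 (Stale cache): agent_id=NULL, no match -> kept with NULL
Match against tickets (self):
  - ticket 1 (Wrong timezone): blocked_by=NULL -> NULL
  - ticket 2 (Off by one): blocked_by=1 -> Wrong timezone
  - ticket 3 (Bad redirect): blocked_by=2 -> Off by one
  - ticket 4 (Memory leak): blocked_by=3 -> Bad redirect
  - ticket 5 (Wrong total): blocked_by=2 -> Off by one
  - ticket 6 (Stale cache): blocked_by=NULL -> NULL

SQL:
SELECT a.title, b.name AS agent, c.title AS blocked_by
FROM tickets a
LEFT JOIN agents b ON a.agent_id = b.id
LEFT JOIN tickets c ON a.blocked_by = c.id

Result:
title          | agent  | blocked_by    
---------------+--------+---------------
Wrong timezone | Xander | NULL          
Off by one     | Nate   | Wrong timezone
Bad redirect   | Nate   | Off by one    
Memory leak    | Nate   | Bad redirect  
Wrong total    | NULL   | Off by one    
Stale cache    | NULL   | NULL          


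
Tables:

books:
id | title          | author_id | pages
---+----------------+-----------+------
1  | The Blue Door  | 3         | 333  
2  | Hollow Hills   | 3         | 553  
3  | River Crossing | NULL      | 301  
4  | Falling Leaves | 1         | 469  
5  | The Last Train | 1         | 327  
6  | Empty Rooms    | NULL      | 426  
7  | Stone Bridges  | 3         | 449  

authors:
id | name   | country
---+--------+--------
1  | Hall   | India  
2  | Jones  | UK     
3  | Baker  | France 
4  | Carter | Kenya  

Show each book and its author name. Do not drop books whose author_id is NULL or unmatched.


LEFT JOIN keeps every row from books (the left table); where author_id has no match in authors, the author columns become NULL. Walk through each book:
  - book 1 (The Blue Door): author_id=3 -> matches Baker
  - book 2 (Hollow Hills): author_id=3 -> matches Baker
  - book 3 (River Crossing): author_id=NULL, no match -> kept with NULL
  - book 4 (Falling Leaves): author_id=1 -> matches Hall
  - book 5 (The Last Train): author_id=1 -> matches Hall
  - book 6 (Empty Rooms): author_id=NULL, no match -> kept with NULL
  - book 7 (Stone Bridges): author_id=3 -> matches Baker
All 7 rows appear; 2 have NULL author.

SQL:
SELECT a.title, b.name AS author
FROM books a
LEFT JOIN authors b ON a.author_id = b.id

Result:
title          | author
---------------+-------
The Blue Door  | Baker 
Hollow Hills   | Baker 
River Crossing | NULL  
Falling Leaves | Hall  
The Last Train | Hall  
Empty Rooms    | NULL  
Stone Bridges  | Baker 


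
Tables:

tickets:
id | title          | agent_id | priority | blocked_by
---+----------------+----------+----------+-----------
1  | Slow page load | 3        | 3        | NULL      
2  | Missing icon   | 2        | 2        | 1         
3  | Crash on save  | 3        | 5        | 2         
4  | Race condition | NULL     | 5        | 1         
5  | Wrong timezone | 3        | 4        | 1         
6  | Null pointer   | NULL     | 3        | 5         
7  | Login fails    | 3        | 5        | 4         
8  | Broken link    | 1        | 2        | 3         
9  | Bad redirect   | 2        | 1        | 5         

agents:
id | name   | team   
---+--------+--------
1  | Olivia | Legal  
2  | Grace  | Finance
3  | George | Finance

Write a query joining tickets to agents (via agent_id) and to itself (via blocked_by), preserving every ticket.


Two LEFT JOINs from the same base table tickets: one to agents via agent_id, one to tickets itself via blocked_by. Both are LEFT so every ticket is preserved.
Match against agents:
  - ticket 1 (Slow page load): agent_id=3 -> matches George
  - ticket 2 (Missing icon): agent_id=2 -> matches Grace
  - ticket 3 (Crash on save): agent_id=3 -> matches George
  - ticket 4 (Race condition): agent_id=NULL, no match -> kept with NULL
  - ticket 5 (Wrong timezone): agent_id=3 -> matches George
  - ticket 6 (Null pointer): agent_id=NULL, no match -> kept with NULL
  - ticket 7 (Login fails): agent_id=3 -> matches George
  - ticket 8 (Broken link): agent_id=1 -> matches Olivia
  - ticket 9 (Bad redirect): agent_id=2 -> matches Grace
Match against tickets (self):
  - ticket 1 (Slow page load): blocked_by=NULL -> NULL
  - ticket 2 (Missing icon): blocked_by=1 -> Slow page load
  - ticket 3 (Crash on save): blocked_by=2 -> Missing icon
  - ticket 4 (Race condition): blocked_by=1 -> Slow page load
  - ticket 5 (Wrong timezone): blocked_by=1 -> Slow page load
  - ticket 6 (Null pointer): blocked_by=5 -> Wrong timezone
  - ticket 7 (Login fails): blocked_by=4 -> Race condition
  - ticket 8 (Broken link): blocked_by=3 -> Crash on save
  - ticket 9 (Bad redirect): blocked_by=5 -> Wrong timezone

SQL:
SELECT a.title, b.name AS agent, c.title AS blocked_by
FROM tickets a
LEFT JOIN agents b ON a.agent_id = b.id
LEFT JOIN tickets c ON a.blocked_by = c.id

Result:
title          | agent  | blocked_by    
---------------+--------+---------------
Slow page load | George | NULL          
Missing icon   | Grace  | Slow page load
Crash on save  | George | Missing icon  
Race condition | NULL   | Slow page load
Wrong timezone | George | Slow page load
Null pointer   | NULL   | Wrong timezone
Login fails    | George | Race condition
Broken link    | Olivia | Crash on save 
Bad redirect   | Grace  | Wrong timezone


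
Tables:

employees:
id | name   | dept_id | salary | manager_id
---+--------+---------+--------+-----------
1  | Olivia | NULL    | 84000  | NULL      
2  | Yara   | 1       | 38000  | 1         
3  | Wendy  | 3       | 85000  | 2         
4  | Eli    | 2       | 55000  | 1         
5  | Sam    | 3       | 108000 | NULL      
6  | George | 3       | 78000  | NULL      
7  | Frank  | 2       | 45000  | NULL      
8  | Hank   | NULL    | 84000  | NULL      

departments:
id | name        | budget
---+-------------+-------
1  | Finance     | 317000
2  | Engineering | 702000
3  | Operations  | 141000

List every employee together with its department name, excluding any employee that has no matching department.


INNER JOIN keeps only employees rows whose dept_id matches an id in departments. Walk through each employee:
  - employee 1 (Olivia): dept_id=NULL, no match -> dropped
  - employee 2 (Yara): dept_id=1 -> matches Finance
  - employee 3 (Wendy): dept_id=3 -> matches Operations
  - employee 4 (Eli): dept_id=2 -> matches Engineering
  - employee 5 (Sam): dept_id=3 -> matches Operations
  - employee 6 (George): dept_id=3 -> matches Operations
  - employee 7 (Frank): dept_id=2 -> matches Engineering
  - employee 8 (Hank): dept_id=NULL, no match -> dropped
So 2 of 8 rows are dropped.

SQL:
SELECT a.name, b.name AS department
FROM employees a
INNER JOIN departments b ON a.dept_id = b.id

Result:
name   | department 
-------+------------
Yara   | Finance    
Wendy  | Operations 
Eli    | Engineering
Sam    | Operations 
George | Operations 
Frank  | Engineering


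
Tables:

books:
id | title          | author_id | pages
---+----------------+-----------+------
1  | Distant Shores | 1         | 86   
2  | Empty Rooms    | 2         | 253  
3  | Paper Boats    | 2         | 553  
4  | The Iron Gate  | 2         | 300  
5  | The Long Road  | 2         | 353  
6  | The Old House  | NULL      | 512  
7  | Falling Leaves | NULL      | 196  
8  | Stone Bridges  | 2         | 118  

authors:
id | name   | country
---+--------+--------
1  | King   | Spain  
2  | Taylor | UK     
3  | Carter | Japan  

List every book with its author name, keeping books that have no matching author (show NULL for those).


LEFT JOIN keeps every row from books (the left table); where author_id has no match in authors, the author columns become NULL. Walk through each book:
  - book 1 (Distant Shores): author_id=1 -> matches King
  - book 2 (Empty Rooms): author_id=2 -> matches Taylor
  - book 3 (Paper Boats): author_id=2 -> matches Taylor
  - book 4 (The Iron Gate): author_id=2 -> matches Taylor
  - book 5 (The Long Road): author_id=2 -> matches Taylor
  - book 6 (The Old House): author_id=NULL, no match -> kept with NULL
  - book 7 (Falling Leaves): author_id=NULL, no match -> kept with NULL
  - book 8 (Stone Bridges): author_id=2 -> matches Taylor
All 8 rows appear; 2 have NULL author.

SQL:
SELECT a.title, b.name AS author
FROM books a
LEFT JOIN authors b ON a.author_id = b.id

Result:
title          | author
---------------+-------
Distant Shores | King  
Empty Rooms    | Taylor
Paper Boats    | Taylor
The Iron Gate  | Taylor
The Long Road  | Taylor
The Old House  | NULL  
Falling Leaves | NULL  
Stone Bridges  | Taylor


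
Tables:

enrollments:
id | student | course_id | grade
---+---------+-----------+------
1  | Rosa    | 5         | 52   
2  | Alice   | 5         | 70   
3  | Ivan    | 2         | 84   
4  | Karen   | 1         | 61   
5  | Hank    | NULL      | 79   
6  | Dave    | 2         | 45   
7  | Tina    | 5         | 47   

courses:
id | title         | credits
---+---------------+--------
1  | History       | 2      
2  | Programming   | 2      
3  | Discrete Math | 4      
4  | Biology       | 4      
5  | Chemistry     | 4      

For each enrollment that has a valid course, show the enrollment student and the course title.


INNER JOIN keeps only enrollments rows whose course_id matches an id in courses. Walk through each enrollment:
  - enrollment 1 (Rosa): course_id=5 -> matches Chemistry
  - enrollment 2 (Alice): course_id=5 -> matches Chemistry
  - enrollment 3 (Ivan): course_id=2 -> matches Programming
  - enrollment 4 (Karen): course_id=1 -> matches History
  - enrollment 5 (Hank): course_id=NULL, no match -> dropped
  - enrollment 6 (Dave): course_id=2 -> matches Programming
  - enrollment 7 (Tina): course_id=5 -> matches Chemistry
So 1 of 7 rows is dropped.

SQL:
SELECT a.student, b.title AS course
FROM enrollments a
INNER JOIN courses b ON a.course_id = b.id

Result:
student | course     
--------+------------
Rosa    | Chemistry  
Alice   | Chemistry  
Ivan    | Programming
Karen   | History    
Dave    | Programming
Tina    | Chemistry  


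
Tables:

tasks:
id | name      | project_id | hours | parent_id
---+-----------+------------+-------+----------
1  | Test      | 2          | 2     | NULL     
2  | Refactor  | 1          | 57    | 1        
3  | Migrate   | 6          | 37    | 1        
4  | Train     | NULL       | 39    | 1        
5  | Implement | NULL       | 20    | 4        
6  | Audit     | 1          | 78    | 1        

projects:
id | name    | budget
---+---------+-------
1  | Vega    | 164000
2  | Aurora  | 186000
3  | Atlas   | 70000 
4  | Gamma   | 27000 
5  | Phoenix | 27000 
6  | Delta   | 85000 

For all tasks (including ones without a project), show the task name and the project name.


LEFT JOIN keeps every row from tasks (the left table); where project_id has no match in projects, the project columns become NULL. Walk through each task:
  - task 1 (Test): project_id=2 -> matches Aurora
  - task 2 (Refactor): project_id=1 -> matches Vega
  - task 3 (Migrate): project_id=6 -> matches Delta
  - task 4 (Train): project_id=NULL, no match -> kept with NULL
  - task 5 (Implement): project_id=NULL, no match -> kept with NULL
  - task 6 (Audit): project_id=1 -> matches Vega
All 6 rows appear; 2 have NULL project.

SQL:
SELECT a.name, b.name AS project
FROM tasks a
LEFT JOIN projects b ON a.project_id = b.id

Result:
name      | project
----------+--------
Test      | Aurora 
Refactor  | Vega   
Migrate   | Delta  
Train     | NULL   
Implement | NULL   
Audit     | Vega   


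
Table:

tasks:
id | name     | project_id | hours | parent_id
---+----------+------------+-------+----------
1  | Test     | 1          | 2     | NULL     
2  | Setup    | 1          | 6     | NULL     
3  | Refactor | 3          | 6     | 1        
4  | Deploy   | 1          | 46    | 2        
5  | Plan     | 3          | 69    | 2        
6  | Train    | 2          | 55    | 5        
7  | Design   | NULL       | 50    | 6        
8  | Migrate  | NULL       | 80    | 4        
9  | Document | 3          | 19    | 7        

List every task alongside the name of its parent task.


This is a self-join: tasks is joined to a second copy of itself, matching each row's parent_id to another row's id. Use LEFT JOIN so rows with parent_id=NULL are kept.
  - task 1 (Test): parent_id=NULL -> NULL
  - task 2 (Setup): parent_id=NULL -> NULL
  - task 3 (Refactor): parent_id=1 -> Test
  - task 4 (Deploy): parent_id=2 -> Setup
  - task 5 (Plan): parent_id=2 -> Setup
  - task 6 (Train): parent_id=5 -> Plan
  - task 7 (Design): parent_id=6 -> Train
  - task 8 (Migrate): parent_id=4 -> Deploy
  - task 9 (Document): parent_id=7 -> Design

SQL:
SELECT a.name AS item, b.name AS parent
FROM tasks a
LEFT JOIN tasks b ON a.parent_id = b.id

Result:
item     | parent
---------+-------
Test     | NULL  
Setup    | NULL  
Refactor | Test  
Deploy   | Setup 
Plan     | Setup 
Train    | Plan  
Design   | Train 
Migrate  | Deploy
Document | Design


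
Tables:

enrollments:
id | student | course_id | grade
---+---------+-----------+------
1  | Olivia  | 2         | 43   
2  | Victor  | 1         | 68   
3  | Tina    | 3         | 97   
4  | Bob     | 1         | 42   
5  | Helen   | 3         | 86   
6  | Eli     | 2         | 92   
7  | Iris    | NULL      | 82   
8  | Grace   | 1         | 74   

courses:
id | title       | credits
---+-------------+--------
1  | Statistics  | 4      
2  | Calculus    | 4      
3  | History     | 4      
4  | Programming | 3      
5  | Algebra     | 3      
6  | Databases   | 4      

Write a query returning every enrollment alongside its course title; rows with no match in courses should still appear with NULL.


LEFT JOIN keeps every row from enrollments (the left table); where course_id has no match in courses, the course columns become NULL. Walk through each enrollment:
  - enrollment 1 (Olivia): course_id=2 -> matches Calculus
  - enrollment 2 (Victor): course_id=1 -> matches Statistics
  - enrollment 3 (Tina): course_id=3 -> matches History
  - enrollment 4 (Bob): course_id=1 -> matches Statistics
  - enrollment 5 (Helen): course_id=3 -> matches History
  - enrollment 6 (Eli): course_id=2 -> matches Calculus
  - enrollment 7 (Iris): course_id=NULL, no match -> kept with NULL
  - enrollment 8 (Grace): course_id=1 -> matches Statistics
All 8 rows appear; 1 has NULL course.

SQL:
SELECT a.student, b.title AS course
FROM enrollments a
LEFT JOIN courses b ON a.course_id = b.id

Result:
student | course    
--------+-----------
Olivia  | Calculus  
Victor  | Statistics
Tina    | History   
Bob     | Statistics
Helen   | History   
Eli     | Calculus  
Iris    | NULL      
Grace   | Statistics


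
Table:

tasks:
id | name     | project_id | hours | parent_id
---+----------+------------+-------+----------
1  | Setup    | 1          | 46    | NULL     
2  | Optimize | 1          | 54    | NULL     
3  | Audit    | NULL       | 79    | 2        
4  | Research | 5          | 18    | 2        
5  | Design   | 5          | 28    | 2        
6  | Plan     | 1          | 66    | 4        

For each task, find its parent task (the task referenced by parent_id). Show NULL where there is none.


This is a self-join: tasks is joined to a second copy of itself, matching each row's parent_id to another row's id. Use LEFT JOIN so rows with parent_id=NULL are kept.
  - task 1 (Setup): parent_id=NULL -> NULL
  - task 2 (Optimize): parent_id=NULL -> NULL
  - task 3 (Audit): parent_id=2 -> Optimize
  - task 4 (Research): parent_id=2 -> Optimize
  - task 5 (Design): parent_id=2 -> Optimize
  - task 6 (Plan): parent_id=4 -> Research

SQL:
SELECT a.name AS item, b.name AS parent
FROM tasks a
LEFT JOIN tasks b ON a.parent_id = b.id

Result:
item     | parent  
---------+---------
Setup    | NULL    
Optimize | NULL    
Audit    | Optimize
Research | Optimize
Design   | Optimize
Plan     | Research


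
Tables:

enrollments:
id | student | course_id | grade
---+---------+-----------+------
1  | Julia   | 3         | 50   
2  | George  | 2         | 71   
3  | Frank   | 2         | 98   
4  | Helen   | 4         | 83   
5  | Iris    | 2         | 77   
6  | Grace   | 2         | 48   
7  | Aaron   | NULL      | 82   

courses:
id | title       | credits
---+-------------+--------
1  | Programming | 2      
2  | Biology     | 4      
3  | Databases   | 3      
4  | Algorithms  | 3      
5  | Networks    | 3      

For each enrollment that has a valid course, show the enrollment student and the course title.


INNER JOIN keeps only enrollments rows whose course_id matches an id in courses. Walk through each enrollment:
  - enrollment 1 (Julia): course_id=3 -> matches Databases
  - enrollment 2 (George): course_id=2 -> matches Biology
  - enrollment 3 (Frank): course_id=2 -> matches Biology
  - enrollment 4 (Helen): course_id=4 -> matches Algorithms
  - enrollment 5 (Iris): course_id=2 -> matches Biology
  - enrollment 6 (Grace): course_id=2 -> matches Biology
  - enrollment 7 (Aaron): course_id=NULL, no match -> dropped
So 1 of 7 rows is dropped.

SQL:
SELECT a.student, b.title AS course
FROM enrollments a
INNER JOIN courses b ON a.course_id = b.id

Result:
student | course    
--------+-----------
Julia   | Databases 
George  | Biology   
Frank   | Biology   
Helen   | Algorithms
Iris    | Biology   
Grace   | Biology   


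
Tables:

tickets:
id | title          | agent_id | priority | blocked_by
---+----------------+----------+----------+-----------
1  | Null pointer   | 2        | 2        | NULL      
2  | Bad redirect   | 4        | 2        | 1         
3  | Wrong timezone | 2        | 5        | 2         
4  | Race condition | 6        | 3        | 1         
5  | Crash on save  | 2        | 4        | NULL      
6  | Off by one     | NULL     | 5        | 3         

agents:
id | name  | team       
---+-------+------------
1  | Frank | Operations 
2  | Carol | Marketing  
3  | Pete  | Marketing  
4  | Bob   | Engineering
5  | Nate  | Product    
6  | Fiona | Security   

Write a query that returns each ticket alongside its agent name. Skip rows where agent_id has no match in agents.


INNER JOIN keeps only tickets rows whose agent_id matches an id in agents. Walk through each ticket:
  - ticket 1 (Null pointer): agent_id=2 -> matches Carol
  - ticket 2 (Bad redirect): agent_id=4 -> matches Bob
  - ticket 3 (Wrong timezone): agent_id=2 -> matches Carol
  - ticket 4 (Race condition): agent_id=6 -> matches Fiona
  - ticket 5 (Crash on save): agent_id=2 -> matches Carol
  - ticket 6 (Off by one): agent_id=NULL, no match -> dropped
So 1 of 6 rows is dropped.

SQL:
SELECT a.title, b.name AS agent
FROM tickets a
INNER JOIN agents b ON a.agent_id = b.id

Result:
title          | agent
---------------+------
Null pointer   | Carol
Bad redirect   | Bob  
Wrong timezone | Carol
Race condition | Fiona
Crash on save  | Carol


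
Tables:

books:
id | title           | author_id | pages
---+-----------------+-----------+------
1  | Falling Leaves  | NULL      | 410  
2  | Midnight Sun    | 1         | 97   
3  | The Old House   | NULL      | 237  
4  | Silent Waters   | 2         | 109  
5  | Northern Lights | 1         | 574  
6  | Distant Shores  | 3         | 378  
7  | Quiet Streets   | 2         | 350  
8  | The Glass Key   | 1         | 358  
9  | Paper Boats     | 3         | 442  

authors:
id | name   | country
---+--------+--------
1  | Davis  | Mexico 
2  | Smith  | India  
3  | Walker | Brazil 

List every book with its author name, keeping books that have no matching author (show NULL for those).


LEFT JOIN keeps every row from books (the left table); where author_id has no match in authors, the author columns become NULL. Walk through each book:
  - book 1 (Falling Leaves): author_id=NULL, no match -> kept with NULL
  - book 2 (Midnight Sun): author_id=1 -> matches Davis
  - book 3 (The Old House): author_id=NULL, no match -> kept with NULL
  - book 4 (Silent Waters): author_id=2 -> matches Smith
  - book 5 (Northern Lights): author_id=1 -> matches Davis
  - book 6 (Distant Shores): author_id=3 -> matches Walker
  - book 7 (Quiet Streets): author_id=2 -> matches Smith
  - book 8 (The Glass Key): author_id=1 -> matches Davis
  - book 9 (Paper Boats): author_id=3 -> matches Walker
All 9 rows appear; 2 have NULL author.

SQL:
SELECT a.title, b.name AS author
FROM books a
LEFT JOIN authors b ON a.author_id = b.id

Result:
title           | author
----------------+-------
Falling Leaves  | NULL  
Midnight Sun    | Davis 
The Old House   | NULL  
Silent Waters   | Smith 
Northern Lights | Davis 
Distant Shores  | Walker
Quiet Streets   | Smith 
The Glass Key   | Davis 
Paper Boats     | Walker


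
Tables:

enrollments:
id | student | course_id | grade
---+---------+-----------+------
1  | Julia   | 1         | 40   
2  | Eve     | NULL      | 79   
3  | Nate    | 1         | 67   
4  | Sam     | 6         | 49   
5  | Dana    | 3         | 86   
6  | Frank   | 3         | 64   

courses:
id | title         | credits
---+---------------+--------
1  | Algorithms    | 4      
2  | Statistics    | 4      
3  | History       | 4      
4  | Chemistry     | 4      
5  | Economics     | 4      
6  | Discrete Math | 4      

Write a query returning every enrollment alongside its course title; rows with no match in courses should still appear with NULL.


LEFT JOIN keeps every row from enrollments (the left table); where course_id has no match in courses, the course columns become NULL. Walk through each enrollment:
  - enrollment 1 (Julia): course_id=1 -> matches Algorithms
  - enrollment 2 (Eve): course_id=NULL, no match -> kept with NULL
  - enrollment 3 (Nate): course_id=1 -> matches Algorithms
  - enrollment 4 (Sam): course_id=6 -> matches Discrete Math
  - enrollment 5 (Dana): course_id=3 -> matches History
  - enrollment 6 (Frank): course_id=3 -> matches History
All 6 rows appear; 1 has NULL course.

SQL:
SELECT a.student, b.title AS course
FROM enrollments a
LEFT JOIN courses b ON a.course_id = b.id

Result:
student | course       
--------+--------------
Julia   | Algorithms   
Eve     | NULL         
Nate    | Algorithms   
Sam     | Discrete Math
Dana    | History      
Frank   | History      


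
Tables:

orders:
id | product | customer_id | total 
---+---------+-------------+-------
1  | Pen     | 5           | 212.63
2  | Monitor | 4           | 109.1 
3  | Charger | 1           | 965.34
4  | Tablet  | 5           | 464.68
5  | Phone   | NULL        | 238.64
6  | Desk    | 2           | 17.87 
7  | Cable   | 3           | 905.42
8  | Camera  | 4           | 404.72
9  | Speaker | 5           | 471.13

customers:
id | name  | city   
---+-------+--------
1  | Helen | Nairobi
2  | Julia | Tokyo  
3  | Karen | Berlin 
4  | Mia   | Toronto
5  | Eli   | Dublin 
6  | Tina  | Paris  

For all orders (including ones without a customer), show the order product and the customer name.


LEFT JOIN keeps every row from orders (the left table); where customer_id has no match in customers, the customer columns become NULL. Walk through each order:
  - order 1 (Pen): customer_id=5 -> matches Eli
  - order 2 (Monitor): customer_id=4 -> matches Mia
  - order 3 (Charger): customer_id=1 -> matches Helen
  - order 4 (Tablet): customer_id=5 -> matches Eli
  - order 5 (Phone): customer_id=NULL, no match -> kept with NULL
  - order 6 (Desk): customer_id=2 -> matches Julia
  - order 7 (Cable): customer_id=3 -> matches Karen
  - order 8 (Camera): customer_id=4 -> matches Mia
  - order 9 (Speaker): customer_id=5 -> matches Eli
All 9 rows appear; 1 has NULL customer.

SQL:
SELECT a.product, b.name AS customer
FROM orders a
LEFT JOIN customers b ON a.customer_id = b.id

Result:
product | customer
--------+---------
Pen     | Eli     
Monitor | Mia     
Charger | Helen   
Tablet  | Eli     
Phone   | NULL    
Desk    | Julia   
Cable   | Karen   
Camera  | Mia     
Speaker | Eli     
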